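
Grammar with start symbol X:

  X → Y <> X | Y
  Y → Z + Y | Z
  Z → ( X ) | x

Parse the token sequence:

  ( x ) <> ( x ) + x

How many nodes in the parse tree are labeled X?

4

[X [Y [Z ( [X [Y [Z x]]] )]] <> [X [Y [Z ( [X [Y [Z x]]] )] + [Y [Z x]]]]]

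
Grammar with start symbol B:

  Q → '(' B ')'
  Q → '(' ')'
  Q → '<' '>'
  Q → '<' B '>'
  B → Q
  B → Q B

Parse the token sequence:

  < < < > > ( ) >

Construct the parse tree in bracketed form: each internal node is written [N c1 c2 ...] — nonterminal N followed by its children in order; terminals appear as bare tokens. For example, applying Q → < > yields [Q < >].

B
Q
< B >
< Q B >
< < B > B >
< < Q > B >
< < < > > B >
< < < > > Q >
< < < > > ( ) >

[B [Q < [B [Q < [B [Q < >]] >] [B [Q ( )]]] >]]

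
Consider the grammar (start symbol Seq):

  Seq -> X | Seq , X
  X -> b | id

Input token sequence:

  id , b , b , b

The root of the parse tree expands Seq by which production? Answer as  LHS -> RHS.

[Seq [Seq [Seq [Seq [X id]] , [X b]] , [X b]] , [X b]]

Seq -> Seq , X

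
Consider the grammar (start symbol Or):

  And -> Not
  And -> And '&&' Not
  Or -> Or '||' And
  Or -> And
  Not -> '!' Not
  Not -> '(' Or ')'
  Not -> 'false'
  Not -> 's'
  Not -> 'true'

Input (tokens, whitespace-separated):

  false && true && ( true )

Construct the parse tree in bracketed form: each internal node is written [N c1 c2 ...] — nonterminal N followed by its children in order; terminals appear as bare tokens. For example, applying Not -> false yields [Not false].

[Or [And [And [And [Not false]] && [Not true]] && [Not ( [Or [And [Not true]]] )]]]

Or
And
And && Not
And && Not && Not
Not && Not && Not
false && Not && Not
false && true && Not
false && true && ( Or )
false && true && ( And )
false && true && ( Not )
false && true && ( true )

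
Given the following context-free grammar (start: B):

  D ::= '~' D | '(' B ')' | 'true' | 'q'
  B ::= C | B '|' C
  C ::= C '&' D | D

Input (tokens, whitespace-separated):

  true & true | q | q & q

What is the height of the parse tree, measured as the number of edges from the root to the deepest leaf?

6

[B [B [B [C [C [D true]] & [D true]]] | [C [D q]]] | [C [C [D q]] & [D q]]]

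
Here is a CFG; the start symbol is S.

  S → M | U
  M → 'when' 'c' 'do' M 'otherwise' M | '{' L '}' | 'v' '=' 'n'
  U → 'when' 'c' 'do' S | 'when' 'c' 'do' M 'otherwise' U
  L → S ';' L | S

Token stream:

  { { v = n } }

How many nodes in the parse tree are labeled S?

[S [M { [L [S [M { [L [S [M v = n]]] }]]] }]]

3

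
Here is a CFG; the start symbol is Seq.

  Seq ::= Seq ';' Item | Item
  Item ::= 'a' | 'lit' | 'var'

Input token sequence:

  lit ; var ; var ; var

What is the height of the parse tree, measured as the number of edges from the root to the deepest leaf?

[Seq [Seq [Seq [Seq [Item lit]] ; [Item var]] ; [Item var]] ; [Item var]]

5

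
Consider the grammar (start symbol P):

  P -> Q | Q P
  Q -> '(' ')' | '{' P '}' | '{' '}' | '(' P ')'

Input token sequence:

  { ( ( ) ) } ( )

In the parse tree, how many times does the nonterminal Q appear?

4

[P [Q { [P [Q ( [P [Q ( )]] )]] }] [P [Q ( )]]]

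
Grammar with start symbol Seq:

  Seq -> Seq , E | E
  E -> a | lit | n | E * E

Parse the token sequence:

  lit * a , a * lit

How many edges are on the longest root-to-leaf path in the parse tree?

4

[Seq [Seq [E [E lit] * [E a]]] , [E [E a] * [E lit]]]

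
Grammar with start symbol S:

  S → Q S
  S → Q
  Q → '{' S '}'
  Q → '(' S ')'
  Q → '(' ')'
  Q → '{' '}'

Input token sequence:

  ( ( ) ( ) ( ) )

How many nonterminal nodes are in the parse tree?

8

[S [Q ( [S [Q ( )] [S [Q ( )] [S [Q ( )]]]] )]]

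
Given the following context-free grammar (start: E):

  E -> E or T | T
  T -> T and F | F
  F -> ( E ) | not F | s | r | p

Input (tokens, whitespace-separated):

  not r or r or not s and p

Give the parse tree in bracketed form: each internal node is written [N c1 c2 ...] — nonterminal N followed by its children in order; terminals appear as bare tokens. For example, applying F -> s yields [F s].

[E [E [E [T [F not [F r]]]] or [T [F r]]] or [T [T [F not [F s]]] and [F p]]]

E
E or T
E or T or T
T or T or T
F or T or T
not F or T or T
not r or T or T
not r or F or T
not r or r or T
not r or r or T and F
not r or r or F and F
not r or r or not F and F
not r or r or not s and F
not r or r or not s and p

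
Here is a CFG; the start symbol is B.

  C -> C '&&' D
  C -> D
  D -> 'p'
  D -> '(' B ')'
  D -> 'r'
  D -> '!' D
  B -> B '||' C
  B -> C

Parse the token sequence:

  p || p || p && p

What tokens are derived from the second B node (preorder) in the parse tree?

p || p

[B [B [B [C [D p]]] || [C [D p]]] || [C [C [D p]] && [D p]]]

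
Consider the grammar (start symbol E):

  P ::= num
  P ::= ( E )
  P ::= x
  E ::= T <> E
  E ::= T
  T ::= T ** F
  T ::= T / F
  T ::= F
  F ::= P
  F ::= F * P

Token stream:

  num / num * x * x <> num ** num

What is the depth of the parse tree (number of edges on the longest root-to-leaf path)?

6

[E [T [T [F [P num]]] / [F [F [F [P num]] * [P x]] * [P x]]] <> [E [T [T [F [P num]]] ** [F [P num]]]]]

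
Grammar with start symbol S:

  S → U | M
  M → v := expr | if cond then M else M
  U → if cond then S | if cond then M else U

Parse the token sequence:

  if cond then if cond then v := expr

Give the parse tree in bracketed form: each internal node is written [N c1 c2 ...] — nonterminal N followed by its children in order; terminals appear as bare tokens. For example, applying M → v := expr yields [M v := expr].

[S [U if cond then [S [U if cond then [S [M v := expr]]]]]]

S
U
if cond then S
if cond then U
if cond then if cond then S
if cond then if cond then M
if cond then if cond then v := expr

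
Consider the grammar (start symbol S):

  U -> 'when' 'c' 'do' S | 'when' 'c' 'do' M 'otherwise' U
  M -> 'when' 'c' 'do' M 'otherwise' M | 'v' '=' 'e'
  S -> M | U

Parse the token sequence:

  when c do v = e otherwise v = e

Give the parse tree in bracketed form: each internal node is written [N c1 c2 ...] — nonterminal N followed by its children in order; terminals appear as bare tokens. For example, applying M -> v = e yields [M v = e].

S
M
when c do M otherwise M
when c do v = e otherwise M
when c do v = e otherwise v = e

[S [M when c do [M v = e] otherwise [M v = e]]]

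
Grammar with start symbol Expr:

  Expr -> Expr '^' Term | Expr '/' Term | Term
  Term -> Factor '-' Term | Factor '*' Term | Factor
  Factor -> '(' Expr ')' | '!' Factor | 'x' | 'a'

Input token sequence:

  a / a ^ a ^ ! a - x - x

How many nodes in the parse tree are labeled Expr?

[Expr [Expr [Expr [Expr [Term [Factor a]]] / [Term [Factor a]]] ^ [Term [Factor a]]] ^ [Term [Factor ! [Factor a]] - [Term [Factor x] - [Term [Factor x]]]]]

4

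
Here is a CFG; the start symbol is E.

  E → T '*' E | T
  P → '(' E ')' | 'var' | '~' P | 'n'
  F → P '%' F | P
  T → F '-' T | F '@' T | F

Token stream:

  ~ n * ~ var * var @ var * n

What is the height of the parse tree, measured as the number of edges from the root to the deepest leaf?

7

[E [T [F [P ~ [P n]]]] * [E [T [F [P ~ [P var]]]] * [E [T [F [P var]] @ [T [F [P var]]]] * [E [T [F [P n]]]]]]]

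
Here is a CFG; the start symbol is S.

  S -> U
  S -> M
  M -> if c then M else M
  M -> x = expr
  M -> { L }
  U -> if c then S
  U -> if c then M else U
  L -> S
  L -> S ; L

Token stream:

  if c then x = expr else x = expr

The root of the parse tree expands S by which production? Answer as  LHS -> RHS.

S -> M

[S [M if c then [M x = expr] else [M x = expr]]]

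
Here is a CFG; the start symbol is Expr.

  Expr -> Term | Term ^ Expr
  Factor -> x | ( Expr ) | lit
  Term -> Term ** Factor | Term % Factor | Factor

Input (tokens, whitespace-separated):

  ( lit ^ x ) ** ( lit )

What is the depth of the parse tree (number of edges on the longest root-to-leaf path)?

[Expr [Term [Term [Factor ( [Expr [Term [Factor lit]] ^ [Expr [Term [Factor x]]]] )]] ** [Factor ( [Expr [Term [Factor lit]]] )]]]

8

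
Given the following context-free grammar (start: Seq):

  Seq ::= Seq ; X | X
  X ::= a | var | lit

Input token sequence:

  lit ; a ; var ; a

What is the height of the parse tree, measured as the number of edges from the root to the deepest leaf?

[Seq [Seq [Seq [Seq [X lit]] ; [X a]] ; [X var]] ; [X a]]

5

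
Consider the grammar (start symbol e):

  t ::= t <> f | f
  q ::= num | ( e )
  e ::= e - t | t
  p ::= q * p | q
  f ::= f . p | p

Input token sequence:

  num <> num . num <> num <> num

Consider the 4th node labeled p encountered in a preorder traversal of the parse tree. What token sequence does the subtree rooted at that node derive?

num

[e [t [t [t [t [f [p [q num]]]] <> [f [f [p [q num]]] . [p [q num]]]] <> [f [p [q num]]]] <> [f [p [q num]]]]]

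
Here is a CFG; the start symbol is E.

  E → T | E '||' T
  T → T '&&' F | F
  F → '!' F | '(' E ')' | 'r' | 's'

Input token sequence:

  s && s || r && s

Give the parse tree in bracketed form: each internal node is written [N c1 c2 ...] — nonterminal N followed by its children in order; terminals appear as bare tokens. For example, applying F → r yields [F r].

[E [E [T [T [F s]] && [F s]]] || [T [T [F r]] && [F s]]]

E
E || T
T || T
T && F || T
F && F || T
s && F || T
s && s || T
s && s || T && F
s && s || F && F
s && s || r && F
s && s || r && s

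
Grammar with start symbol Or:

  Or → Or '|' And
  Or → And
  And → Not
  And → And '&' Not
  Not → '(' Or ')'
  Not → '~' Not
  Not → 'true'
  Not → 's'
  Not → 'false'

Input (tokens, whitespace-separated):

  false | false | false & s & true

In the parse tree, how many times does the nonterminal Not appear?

[Or [Or [Or [And [Not false]]] | [And [Not false]]] | [And [And [And [Not false]] & [Not s]] & [Not true]]]

5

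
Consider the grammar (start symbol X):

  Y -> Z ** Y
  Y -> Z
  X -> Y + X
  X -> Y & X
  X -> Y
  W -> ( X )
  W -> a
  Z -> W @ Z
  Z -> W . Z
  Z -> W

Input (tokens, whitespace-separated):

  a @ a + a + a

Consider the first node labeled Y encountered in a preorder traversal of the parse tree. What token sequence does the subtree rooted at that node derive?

a @ a

[X [Y [Z [W a] @ [Z [W a]]]] + [X [Y [Z [W a]]] + [X [Y [Z [W a]]]]]]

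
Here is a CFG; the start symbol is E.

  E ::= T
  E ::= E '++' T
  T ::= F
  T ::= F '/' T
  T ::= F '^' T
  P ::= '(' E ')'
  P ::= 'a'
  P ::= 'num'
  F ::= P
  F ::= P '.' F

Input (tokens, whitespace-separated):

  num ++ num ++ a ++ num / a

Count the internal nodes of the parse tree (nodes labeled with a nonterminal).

19

[E [E [E [E [T [F [P num]]]] ++ [T [F [P num]]]] ++ [T [F [P a]]]] ++ [T [F [P num]] / [T [F [P a]]]]]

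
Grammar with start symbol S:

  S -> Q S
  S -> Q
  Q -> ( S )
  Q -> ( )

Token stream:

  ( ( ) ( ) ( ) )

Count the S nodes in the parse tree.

4

[S [Q ( [S [Q ( )] [S [Q ( )] [S [Q ( )]]]] )]]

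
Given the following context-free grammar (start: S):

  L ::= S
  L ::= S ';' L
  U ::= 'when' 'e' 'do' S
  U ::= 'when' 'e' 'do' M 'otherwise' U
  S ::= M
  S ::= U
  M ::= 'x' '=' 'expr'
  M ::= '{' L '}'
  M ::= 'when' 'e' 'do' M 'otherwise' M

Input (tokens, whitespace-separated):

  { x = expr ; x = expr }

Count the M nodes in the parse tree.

[S [M { [L [S [M x = expr]] ; [L [S [M x = expr]]]] }]]

3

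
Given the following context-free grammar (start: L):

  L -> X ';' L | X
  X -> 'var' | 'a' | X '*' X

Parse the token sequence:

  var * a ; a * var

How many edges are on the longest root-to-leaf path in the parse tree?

4

[L [X [X var] * [X a]] ; [L [X [X a] * [X var]]]]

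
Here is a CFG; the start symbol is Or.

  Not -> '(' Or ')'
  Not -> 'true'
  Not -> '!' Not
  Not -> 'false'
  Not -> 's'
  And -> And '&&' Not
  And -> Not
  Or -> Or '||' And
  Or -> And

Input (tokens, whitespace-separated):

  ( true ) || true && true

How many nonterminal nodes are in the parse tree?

[Or [Or [And [Not ( [Or [And [Not true]]] )]]] || [And [And [Not true]] && [Not true]]]

11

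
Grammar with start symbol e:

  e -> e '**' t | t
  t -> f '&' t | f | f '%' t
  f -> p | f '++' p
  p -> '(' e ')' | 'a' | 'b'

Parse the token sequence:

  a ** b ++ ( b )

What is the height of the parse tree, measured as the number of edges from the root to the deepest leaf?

8

[e [e [t [f [p a]]]] ** [t [f [f [p b]] ++ [p ( [e [t [f [p b]]]] )]]]]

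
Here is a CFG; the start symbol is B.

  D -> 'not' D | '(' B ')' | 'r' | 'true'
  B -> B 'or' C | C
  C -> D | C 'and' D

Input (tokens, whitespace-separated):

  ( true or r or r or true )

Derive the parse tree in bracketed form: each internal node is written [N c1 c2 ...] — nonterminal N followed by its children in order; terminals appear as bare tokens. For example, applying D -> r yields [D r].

B
C
D
( B )
( B or C )
( B or C or C )
( B or C or C or C )
( C or C or C or C )
( D or C or C or C )
( true or C or C or C )
( true or D or C or C )
( true or r or C or C )
( true or r or D or C )
( true or r or r or C )
( true or r or r or D )
( true or r or r or true )

[B [C [D ( [B [B [B [B [C [D true]]] or [C [D r]]] or [C [D r]]] or [C [D true]]] )]]]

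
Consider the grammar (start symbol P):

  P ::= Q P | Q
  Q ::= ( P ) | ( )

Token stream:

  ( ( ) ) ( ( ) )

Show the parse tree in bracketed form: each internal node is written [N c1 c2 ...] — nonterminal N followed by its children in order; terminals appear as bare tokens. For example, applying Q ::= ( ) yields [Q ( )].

[P [Q ( [P [Q ( )]] )] [P [Q ( [P [Q ( )]] )]]]

P
Q P
( P ) P
( Q ) P
( ( ) ) P
( ( ) ) Q
( ( ) ) ( P )
( ( ) ) ( Q )
( ( ) ) ( ( ) )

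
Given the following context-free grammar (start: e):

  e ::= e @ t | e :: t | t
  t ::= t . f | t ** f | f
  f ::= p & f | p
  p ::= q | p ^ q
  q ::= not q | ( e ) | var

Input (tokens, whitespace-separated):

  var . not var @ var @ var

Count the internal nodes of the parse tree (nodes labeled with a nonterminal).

20

[e [e [e [t [t [f [p [q var]]]] . [f [p [q not [q var]]]]]] @ [t [f [p [q var]]]]] @ [t [f [p [q var]]]]]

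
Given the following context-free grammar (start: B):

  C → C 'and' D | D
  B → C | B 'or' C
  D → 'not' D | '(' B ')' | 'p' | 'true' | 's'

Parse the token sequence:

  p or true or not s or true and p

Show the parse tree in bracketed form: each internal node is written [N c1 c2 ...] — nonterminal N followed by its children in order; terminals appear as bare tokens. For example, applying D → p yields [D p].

[B [B [B [B [C [D p]]] or [C [D true]]] or [C [D not [D s]]]] or [C [C [D true]] and [D p]]]

B
B or C
B or C or C
B or C or C or C
C or C or C or C
D or C or C or C
p or C or C or C
p or D or C or C
p or true or C or C
p or true or D or C
p or true or not D or C
p or true or not s or C
p or true or not s or C and D
p or true or not s or D and D
p or true or not s or true and D
p or true or not s or true and p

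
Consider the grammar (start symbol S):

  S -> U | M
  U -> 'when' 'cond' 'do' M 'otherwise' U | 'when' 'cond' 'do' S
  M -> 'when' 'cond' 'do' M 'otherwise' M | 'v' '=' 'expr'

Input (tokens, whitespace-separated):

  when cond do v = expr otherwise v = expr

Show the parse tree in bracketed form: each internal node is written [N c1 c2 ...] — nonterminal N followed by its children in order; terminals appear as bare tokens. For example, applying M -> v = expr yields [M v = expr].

[S [M when cond do [M v = expr] otherwise [M v = expr]]]

S
M
when cond do M otherwise M
when cond do v = expr otherwise M
when cond do v = expr otherwise v = expr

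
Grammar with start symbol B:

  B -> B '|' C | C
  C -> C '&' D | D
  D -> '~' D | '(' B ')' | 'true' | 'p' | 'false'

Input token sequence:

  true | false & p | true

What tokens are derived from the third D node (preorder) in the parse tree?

[B [B [B [C [D true]]] | [C [C [D false]] & [D p]]] | [C [D true]]]

p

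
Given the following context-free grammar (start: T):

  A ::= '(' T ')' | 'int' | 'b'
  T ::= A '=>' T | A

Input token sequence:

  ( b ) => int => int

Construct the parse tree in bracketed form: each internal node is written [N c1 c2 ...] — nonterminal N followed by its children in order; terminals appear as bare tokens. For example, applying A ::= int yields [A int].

[T [A ( [T [A b]] )] => [T [A int] => [T [A int]]]]

T
A => T
( T ) => T
( A ) => T
( b ) => T
( b ) => A => T
( b ) => int => T
( b ) => int => A
( b ) => int => int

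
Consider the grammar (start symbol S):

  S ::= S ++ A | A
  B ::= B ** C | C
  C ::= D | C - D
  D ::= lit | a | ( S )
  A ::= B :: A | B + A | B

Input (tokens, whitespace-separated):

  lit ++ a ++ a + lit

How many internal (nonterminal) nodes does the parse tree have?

[S [S [S [A [B [C [D lit]]]]] ++ [A [B [C [D a]]]]] ++ [A [B [C [D a]]] + [A [B [C [D lit]]]]]]

19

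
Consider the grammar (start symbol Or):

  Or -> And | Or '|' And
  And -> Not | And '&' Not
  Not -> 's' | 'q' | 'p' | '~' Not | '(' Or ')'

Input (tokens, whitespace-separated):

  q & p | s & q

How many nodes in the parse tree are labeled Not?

4

[Or [Or [And [And [Not q]] & [Not p]]] | [And [And [Not s]] & [Not q]]]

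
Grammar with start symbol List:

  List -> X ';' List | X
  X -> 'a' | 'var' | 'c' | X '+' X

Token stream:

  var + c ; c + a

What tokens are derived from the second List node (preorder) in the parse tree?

c + a

[List [X [X var] + [X c]] ; [List [X [X c] + [X a]]]]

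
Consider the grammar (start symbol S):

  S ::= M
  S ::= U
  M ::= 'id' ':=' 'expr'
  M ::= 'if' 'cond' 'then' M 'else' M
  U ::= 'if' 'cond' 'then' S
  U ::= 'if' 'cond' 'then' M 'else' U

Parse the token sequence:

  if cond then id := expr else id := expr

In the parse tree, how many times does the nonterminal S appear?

[S [M if cond then [M id := expr] else [M id := expr]]]

1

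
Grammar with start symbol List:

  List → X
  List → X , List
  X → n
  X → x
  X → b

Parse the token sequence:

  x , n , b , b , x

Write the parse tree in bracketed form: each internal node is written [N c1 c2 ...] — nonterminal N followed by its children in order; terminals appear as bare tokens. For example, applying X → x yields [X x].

[List [X x] , [List [X n] , [List [X b] , [List [X b] , [List [X x]]]]]]

List
X , List
x , List
x , X , List
x , n , List
x , n , X , List
x , n , b , List
x , n , b , X , List
x , n , b , b , List
x , n , b , b , X
x , n , b , b , x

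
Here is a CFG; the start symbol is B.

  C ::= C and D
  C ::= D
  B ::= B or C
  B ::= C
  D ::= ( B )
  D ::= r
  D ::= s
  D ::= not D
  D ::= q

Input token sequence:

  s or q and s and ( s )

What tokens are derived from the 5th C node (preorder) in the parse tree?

[B [B [C [D s]]] or [C [C [C [D q]] and [D s]] and [D ( [B [C [D s]]] )]]]

s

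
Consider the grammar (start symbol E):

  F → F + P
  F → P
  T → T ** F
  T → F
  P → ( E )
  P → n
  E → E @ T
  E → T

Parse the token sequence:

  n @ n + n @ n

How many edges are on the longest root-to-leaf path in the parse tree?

[E [E [E [T [F [P n]]]] @ [T [F [F [P n]] + [P n]]]] @ [T [F [P n]]]]

6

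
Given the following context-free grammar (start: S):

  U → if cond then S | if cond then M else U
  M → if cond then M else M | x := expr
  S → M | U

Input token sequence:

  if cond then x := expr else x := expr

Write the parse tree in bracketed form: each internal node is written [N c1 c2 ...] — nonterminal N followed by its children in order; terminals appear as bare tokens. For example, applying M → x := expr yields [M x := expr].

[S [M if cond then [M x := expr] else [M x := expr]]]

S
M
if cond then M else M
if cond then x := expr else M
if cond then x := expr else x := expr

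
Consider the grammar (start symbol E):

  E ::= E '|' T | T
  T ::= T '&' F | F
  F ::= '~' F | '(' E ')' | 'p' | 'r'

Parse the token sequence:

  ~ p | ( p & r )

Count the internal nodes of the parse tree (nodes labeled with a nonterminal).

12

[E [E [T [F ~ [F p]]]] | [T [F ( [E [T [T [F p]] & [F r]]] )]]]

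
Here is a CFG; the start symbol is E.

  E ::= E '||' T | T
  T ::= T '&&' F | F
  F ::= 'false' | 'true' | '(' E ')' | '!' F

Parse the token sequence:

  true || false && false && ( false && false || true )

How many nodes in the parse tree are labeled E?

4

[E [E [T [F true]]] || [T [T [T [F false]] && [F false]] && [F ( [E [E [T [T [F false]] && [F false]]] || [T [F true]]] )]]]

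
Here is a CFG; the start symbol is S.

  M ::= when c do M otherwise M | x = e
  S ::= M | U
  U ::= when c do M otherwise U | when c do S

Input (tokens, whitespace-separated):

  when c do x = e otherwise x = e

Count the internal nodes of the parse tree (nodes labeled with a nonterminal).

[S [M when c do [M x = e] otherwise [M x = e]]]

4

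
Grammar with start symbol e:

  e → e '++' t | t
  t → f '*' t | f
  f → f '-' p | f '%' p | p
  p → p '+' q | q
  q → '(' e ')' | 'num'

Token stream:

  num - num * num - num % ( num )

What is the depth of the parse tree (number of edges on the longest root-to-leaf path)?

[e [t [f [f [p [q num]]] - [p [q num]]] * [t [f [f [f [p [q num]]] - [p [q num]]] % [p [q ( [e [t [f [p [q num]]]]] )]]]]]]

11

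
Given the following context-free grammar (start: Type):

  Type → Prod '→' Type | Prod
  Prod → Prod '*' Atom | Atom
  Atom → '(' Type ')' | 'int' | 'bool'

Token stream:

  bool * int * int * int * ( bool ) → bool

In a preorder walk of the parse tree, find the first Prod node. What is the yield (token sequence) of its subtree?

bool * int * int * int * ( bool )

[Type [Prod [Prod [Prod [Prod [Prod [Atom bool]] * [Atom int]] * [Atom int]] * [Atom int]] * [Atom ( [Type [Prod [Atom bool]]] )]] → [Type [Prod [Atom bool]]]]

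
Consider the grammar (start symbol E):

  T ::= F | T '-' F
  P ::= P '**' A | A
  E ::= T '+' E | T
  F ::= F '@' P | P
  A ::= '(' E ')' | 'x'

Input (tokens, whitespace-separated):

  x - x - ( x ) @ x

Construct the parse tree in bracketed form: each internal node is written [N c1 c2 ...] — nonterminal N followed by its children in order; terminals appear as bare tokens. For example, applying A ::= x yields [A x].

[E [T [T [T [F [P [A x]]]] - [F [P [A x]]]] - [F [F [P [A ( [E [T [F [P [A x]]]]] )]]] @ [P [A x]]]]]

E
T
T - F
T - F - F
F - F - F
P - F - F
A - F - F
x - F - F
x - P - F
x - A - F
x - x - F
x - x - F @ P
x - x - P @ P
x - x - A @ P
x - x - ( E ) @ P
x - x - ( T ) @ P
x - x - ( F ) @ P
x - x - ( P ) @ P
x - x - ( A ) @ P
x - x - ( x ) @ P
x - x - ( x ) @ A
x - x - ( x ) @ x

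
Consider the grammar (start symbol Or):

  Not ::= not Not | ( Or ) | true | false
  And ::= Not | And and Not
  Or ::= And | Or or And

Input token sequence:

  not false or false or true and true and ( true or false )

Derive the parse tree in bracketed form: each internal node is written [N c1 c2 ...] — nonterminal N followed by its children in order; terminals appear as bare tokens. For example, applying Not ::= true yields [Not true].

Or
Or or And
Or or And or And
And or And or And
Not or And or And
not Not or And or And
not false or And or And
not false or Not or And
not false or false or And
not false or false or And and Not
not false or false or And and Not and Not
not false or false or Not and Not and Not
not false or false or true and Not and Not
not false or false or true and true and Not
not false or false or true and true and ( Or )
not false or false or true and true and ( Or or And )
not false or false or true and true and ( And or And )
not false or false or true and true and ( Not or And )
not false or false or true and true and ( true or And )
not false or false or true and true and ( true or Not )
not false or false or true and true and ( true or false )

[Or [Or [Or [And [Not not [Not false]]]] or [And [Not false]]] or [And [And [And [Not true]] and [Not true]] and [Not ( [Or [Or [And [Not true]]] or [And [Not false]]] )]]]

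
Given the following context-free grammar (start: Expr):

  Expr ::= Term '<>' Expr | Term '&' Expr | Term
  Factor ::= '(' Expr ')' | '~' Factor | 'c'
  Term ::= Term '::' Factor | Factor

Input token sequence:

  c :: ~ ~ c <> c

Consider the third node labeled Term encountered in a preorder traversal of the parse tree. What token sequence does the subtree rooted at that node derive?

c

[Expr [Term [Term [Factor c]] :: [Factor ~ [Factor ~ [Factor c]]]] <> [Expr [Term [Factor c]]]]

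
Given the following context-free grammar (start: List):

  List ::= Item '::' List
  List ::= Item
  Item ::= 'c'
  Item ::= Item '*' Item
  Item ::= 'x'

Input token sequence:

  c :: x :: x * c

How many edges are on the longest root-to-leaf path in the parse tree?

[List [Item c] :: [List [Item x] :: [List [Item [Item x] * [Item c]]]]]

5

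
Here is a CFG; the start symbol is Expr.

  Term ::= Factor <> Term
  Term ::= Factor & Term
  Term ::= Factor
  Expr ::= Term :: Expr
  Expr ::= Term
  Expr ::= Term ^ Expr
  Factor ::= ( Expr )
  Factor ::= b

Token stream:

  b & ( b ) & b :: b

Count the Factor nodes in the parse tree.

[Expr [Term [Factor b] & [Term [Factor ( [Expr [Term [Factor b]]] )] & [Term [Factor b]]]] :: [Expr [Term [Factor b]]]]

5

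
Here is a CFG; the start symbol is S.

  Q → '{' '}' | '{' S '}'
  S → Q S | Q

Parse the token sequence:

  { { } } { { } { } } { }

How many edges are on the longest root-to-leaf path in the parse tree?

6

[S [Q { [S [Q { }]] }] [S [Q { [S [Q { }] [S [Q { }]]] }] [S [Q { }]]]]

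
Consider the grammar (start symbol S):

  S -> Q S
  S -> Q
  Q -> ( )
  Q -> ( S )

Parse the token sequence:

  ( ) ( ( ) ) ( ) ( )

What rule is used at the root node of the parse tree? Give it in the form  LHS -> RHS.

[S [Q ( )] [S [Q ( [S [Q ( )]] )] [S [Q ( )] [S [Q ( )]]]]]

S -> Q S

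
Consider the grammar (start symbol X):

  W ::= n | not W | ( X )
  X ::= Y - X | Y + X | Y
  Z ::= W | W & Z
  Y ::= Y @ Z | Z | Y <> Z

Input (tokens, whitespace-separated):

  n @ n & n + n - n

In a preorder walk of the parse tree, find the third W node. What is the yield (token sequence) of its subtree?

[X [Y [Y [Z [W n]]] @ [Z [W n] & [Z [W n]]]] + [X [Y [Z [W n]]] - [X [Y [Z [W n]]]]]]

n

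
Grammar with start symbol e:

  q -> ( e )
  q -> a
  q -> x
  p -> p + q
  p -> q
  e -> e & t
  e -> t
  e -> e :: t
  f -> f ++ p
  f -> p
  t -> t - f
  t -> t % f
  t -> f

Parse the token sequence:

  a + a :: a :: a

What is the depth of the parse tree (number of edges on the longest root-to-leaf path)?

[e [e [e [t [f [p [p [q a]] + [q a]]]]] :: [t [f [p [q a]]]]] :: [t [f [p [q a]]]]]

8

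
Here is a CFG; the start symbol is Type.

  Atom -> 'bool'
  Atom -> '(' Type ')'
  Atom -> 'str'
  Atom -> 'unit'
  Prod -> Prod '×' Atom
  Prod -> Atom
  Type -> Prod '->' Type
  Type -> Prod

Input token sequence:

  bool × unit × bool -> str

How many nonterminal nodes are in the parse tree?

[Type [Prod [Prod [Prod [Atom bool]] × [Atom unit]] × [Atom bool]] -> [Type [Prod [Atom str]]]]

10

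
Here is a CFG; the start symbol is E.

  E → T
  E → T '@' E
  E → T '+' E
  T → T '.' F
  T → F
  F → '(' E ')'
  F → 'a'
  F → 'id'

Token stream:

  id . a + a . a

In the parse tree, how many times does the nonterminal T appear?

4

[E [T [T [F id]] . [F a]] + [E [T [T [F a]] . [F a]]]]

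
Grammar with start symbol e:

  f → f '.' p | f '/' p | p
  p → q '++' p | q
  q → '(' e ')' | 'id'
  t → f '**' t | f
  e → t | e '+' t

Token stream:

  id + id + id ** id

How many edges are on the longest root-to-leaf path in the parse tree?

[e [e [e [t [f [p [q id]]]]] + [t [f [p [q id]]]]] + [t [f [p [q id]]] ** [t [f [p [q id]]]]]]

7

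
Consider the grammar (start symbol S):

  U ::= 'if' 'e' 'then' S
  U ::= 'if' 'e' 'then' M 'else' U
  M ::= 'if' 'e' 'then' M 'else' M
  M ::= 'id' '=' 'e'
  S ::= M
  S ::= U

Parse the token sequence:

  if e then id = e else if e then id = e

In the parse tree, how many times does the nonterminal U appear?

[S [U if e then [M id = e] else [U if e then [S [M id = e]]]]]

2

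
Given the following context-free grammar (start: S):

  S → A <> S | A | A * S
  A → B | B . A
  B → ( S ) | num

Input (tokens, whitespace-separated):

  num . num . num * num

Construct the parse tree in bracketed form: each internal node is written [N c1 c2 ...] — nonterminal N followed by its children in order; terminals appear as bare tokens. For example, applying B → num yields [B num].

S
A * S
B . A * S
num . A * S
num . B . A * S
num . num . A * S
num . num . B * S
num . num . num * S
num . num . num * A
num . num . num * B
num . num . num * num

[S [A [B num] . [A [B num] . [A [B num]]]] * [S [A [B num]]]]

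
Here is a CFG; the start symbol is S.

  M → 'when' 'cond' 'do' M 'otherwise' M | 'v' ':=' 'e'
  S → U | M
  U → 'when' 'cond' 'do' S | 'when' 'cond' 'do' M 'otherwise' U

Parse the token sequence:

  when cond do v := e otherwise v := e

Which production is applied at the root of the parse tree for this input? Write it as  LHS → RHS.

[S [M when cond do [M v := e] otherwise [M v := e]]]

S → M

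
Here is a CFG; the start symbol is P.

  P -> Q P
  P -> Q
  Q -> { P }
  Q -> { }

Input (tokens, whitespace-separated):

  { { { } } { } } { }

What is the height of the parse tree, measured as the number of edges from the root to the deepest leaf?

[P [Q { [P [Q { [P [Q { }]] }] [P [Q { }]]] }] [P [Q { }]]]

6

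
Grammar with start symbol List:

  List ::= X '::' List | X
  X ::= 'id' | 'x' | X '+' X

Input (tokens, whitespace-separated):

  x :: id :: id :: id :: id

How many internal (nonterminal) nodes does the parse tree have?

10

[List [X x] :: [List [X id] :: [List [X id] :: [List [X id] :: [List [X id]]]]]]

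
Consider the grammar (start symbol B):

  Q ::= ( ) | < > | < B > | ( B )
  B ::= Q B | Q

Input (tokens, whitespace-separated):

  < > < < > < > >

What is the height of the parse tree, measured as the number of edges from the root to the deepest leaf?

6

[B [Q < >] [B [Q < [B [Q < >] [B [Q < >]]] >]]]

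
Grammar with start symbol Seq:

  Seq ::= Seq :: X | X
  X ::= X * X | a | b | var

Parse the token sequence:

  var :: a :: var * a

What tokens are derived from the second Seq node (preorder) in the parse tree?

[Seq [Seq [Seq [X var]] :: [X a]] :: [X [X var] * [X a]]]

var :: a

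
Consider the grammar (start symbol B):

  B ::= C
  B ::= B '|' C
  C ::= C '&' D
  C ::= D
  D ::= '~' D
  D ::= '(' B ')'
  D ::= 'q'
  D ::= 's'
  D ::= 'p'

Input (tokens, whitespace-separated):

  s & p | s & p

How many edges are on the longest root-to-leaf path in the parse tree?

[B [B [C [C [D s]] & [D p]]] | [C [C [D s]] & [D p]]]

5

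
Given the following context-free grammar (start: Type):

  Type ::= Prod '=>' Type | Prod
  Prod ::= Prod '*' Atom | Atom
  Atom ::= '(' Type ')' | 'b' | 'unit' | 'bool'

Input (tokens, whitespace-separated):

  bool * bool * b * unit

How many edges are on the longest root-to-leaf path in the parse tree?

[Type [Prod [Prod [Prod [Prod [Atom bool]] * [Atom bool]] * [Atom b]] * [Atom unit]]]

6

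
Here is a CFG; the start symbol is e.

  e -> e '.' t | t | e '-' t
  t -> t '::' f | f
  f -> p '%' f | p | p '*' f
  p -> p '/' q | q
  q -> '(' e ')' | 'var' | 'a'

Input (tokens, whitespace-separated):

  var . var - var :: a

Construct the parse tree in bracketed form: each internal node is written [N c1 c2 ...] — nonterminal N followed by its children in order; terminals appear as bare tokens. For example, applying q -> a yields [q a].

[e [e [e [t [f [p [q var]]]]] . [t [f [p [q var]]]]] - [t [t [f [p [q var]]]] :: [f [p [q a]]]]]

e
e - t
e . t - t
t . t - t
f . t - t
p . t - t
q . t - t
var . t - t
var . f - t
var . p - t
var . q - t
var . var - t
var . var - t :: f
var . var - f :: f
var . var - p :: f
var . var - q :: f
var . var - var :: f
var . var - var :: p
var . var - var :: q
var . var - var :: a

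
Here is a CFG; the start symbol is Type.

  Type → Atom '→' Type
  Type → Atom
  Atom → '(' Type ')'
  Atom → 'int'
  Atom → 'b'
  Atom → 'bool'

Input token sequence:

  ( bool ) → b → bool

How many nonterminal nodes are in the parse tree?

[Type [Atom ( [Type [Atom bool]] )] → [Type [Atom b] → [Type [Atom bool]]]]

8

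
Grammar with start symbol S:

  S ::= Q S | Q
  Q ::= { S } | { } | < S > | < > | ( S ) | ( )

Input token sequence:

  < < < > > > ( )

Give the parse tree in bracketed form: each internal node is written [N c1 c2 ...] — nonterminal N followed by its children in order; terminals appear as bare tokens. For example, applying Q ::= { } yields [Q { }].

[S [Q < [S [Q < [S [Q < >]] >]] >] [S [Q ( )]]]

S
Q S
< S > S
< Q > S
< < S > > S
< < Q > > S
< < < > > > S
< < < > > > Q
< < < > > > ( )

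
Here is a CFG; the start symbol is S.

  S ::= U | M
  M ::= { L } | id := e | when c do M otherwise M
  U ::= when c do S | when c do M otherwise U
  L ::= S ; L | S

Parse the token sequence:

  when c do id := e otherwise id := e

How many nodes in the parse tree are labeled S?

1

[S [M when c do [M id := e] otherwise [M id := e]]]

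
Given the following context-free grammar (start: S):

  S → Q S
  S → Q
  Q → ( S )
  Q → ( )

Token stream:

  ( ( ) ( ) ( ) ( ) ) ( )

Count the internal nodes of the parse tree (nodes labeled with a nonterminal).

12

[S [Q ( [S [Q ( )] [S [Q ( )] [S [Q ( )] [S [Q ( )]]]]] )] [S [Q ( )]]]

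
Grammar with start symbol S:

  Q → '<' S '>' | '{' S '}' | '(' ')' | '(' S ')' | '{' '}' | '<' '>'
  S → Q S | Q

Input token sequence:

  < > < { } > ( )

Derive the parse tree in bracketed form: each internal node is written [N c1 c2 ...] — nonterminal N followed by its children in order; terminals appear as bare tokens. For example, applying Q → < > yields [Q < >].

S
Q S
< > S
< > Q S
< > < S > S
< > < Q > S
< > < { } > S
< > < { } > Q
< > < { } > ( )

[S [Q < >] [S [Q < [S [Q { }]] >] [S [Q ( )]]]]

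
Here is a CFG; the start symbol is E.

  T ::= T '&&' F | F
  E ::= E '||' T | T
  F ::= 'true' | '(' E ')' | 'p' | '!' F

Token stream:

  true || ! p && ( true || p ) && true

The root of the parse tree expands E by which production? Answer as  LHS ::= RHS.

E ::= E '||' T

[E [E [T [F true]]] || [T [T [T [F ! [F p]]] && [F ( [E [E [T [F true]]] || [T [F p]]] )]] && [F true]]]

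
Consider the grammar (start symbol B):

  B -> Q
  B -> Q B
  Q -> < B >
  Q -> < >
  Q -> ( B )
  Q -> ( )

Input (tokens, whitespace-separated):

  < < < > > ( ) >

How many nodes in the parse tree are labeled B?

[B [Q < [B [Q < [B [Q < >]] >] [B [Q ( )]]] >]]

4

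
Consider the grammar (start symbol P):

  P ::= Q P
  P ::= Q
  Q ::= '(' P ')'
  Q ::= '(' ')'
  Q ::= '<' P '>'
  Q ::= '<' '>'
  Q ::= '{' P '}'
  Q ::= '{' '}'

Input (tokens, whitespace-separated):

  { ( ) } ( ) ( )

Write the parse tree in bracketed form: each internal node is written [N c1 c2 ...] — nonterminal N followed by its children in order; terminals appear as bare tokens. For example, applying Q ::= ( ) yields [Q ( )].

P
Q P
{ P } P
{ Q } P
{ ( ) } P
{ ( ) } Q P
{ ( ) } ( ) P
{ ( ) } ( ) Q
{ ( ) } ( ) ( )

[P [Q { [P [Q ( )]] }] [P [Q ( )] [P [Q ( )]]]]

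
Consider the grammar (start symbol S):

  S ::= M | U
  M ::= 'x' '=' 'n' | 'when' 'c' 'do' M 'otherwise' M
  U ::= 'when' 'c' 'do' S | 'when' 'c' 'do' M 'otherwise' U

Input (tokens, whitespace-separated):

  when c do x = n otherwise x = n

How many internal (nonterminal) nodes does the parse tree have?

4

[S [M when c do [M x = n] otherwise [M x = n]]]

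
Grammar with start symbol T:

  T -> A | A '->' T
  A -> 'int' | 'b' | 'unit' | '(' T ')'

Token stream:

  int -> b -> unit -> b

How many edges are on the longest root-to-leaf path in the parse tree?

[T [A int] -> [T [A b] -> [T [A unit] -> [T [A b]]]]]

5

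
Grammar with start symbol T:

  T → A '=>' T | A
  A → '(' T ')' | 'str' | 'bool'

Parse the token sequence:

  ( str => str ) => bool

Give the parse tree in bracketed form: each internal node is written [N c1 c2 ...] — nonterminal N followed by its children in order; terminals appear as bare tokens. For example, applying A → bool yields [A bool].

T
A => T
( T ) => T
( A => T ) => T
( str => T ) => T
( str => A ) => T
( str => str ) => T
( str => str ) => A
( str => str ) => bool

[T [A ( [T [A str] => [T [A str]]] )] => [T [A bool]]]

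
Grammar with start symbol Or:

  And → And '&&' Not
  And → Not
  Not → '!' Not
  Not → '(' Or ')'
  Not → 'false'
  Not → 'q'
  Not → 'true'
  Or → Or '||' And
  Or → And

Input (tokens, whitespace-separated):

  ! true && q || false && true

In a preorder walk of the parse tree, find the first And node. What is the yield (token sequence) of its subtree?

! true && q

[Or [Or [And [And [Not ! [Not true]]] && [Not q]]] || [And [And [Not false]] && [Not true]]]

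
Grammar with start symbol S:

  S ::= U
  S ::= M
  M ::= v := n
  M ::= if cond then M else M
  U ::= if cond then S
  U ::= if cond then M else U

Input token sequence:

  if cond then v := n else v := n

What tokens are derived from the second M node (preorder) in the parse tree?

v := n

[S [M if cond then [M v := n] else [M v := n]]]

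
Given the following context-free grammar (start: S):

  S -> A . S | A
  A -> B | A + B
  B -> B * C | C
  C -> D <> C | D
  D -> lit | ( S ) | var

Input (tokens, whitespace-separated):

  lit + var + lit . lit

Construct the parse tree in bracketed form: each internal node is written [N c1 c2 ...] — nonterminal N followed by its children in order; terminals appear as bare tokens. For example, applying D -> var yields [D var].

S
A . S
A + B . S
A + B + B . S
B + B + B . S
C + B + B . S
D + B + B . S
lit + B + B . S
lit + C + B . S
lit + D + B . S
lit + var + B . S
lit + var + C . S
lit + var + D . S
lit + var + lit . S
lit + var + lit . A
lit + var + lit . B
lit + var + lit . C
lit + var + lit . D
lit + var + lit . lit

[S [A [A [A [B [C [D lit]]]] + [B [C [D var]]]] + [B [C [D lit]]]] . [S [A [B [C [D lit]]]]]]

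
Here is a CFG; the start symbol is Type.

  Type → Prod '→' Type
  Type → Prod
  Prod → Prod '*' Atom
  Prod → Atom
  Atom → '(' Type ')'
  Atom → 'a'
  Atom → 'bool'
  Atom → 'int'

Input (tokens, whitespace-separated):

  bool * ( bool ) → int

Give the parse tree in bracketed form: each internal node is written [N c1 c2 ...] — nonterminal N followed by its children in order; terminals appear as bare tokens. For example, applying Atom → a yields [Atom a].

[Type [Prod [Prod [Atom bool]] * [Atom ( [Type [Prod [Atom bool]]] )]] → [Type [Prod [Atom int]]]]

Type
Prod → Type
Prod * Atom → Type
Atom * Atom → Type
bool * Atom → Type
bool * ( Type ) → Type
bool * ( Prod ) → Type
bool * ( Atom ) → Type
bool * ( bool ) → Type
bool * ( bool ) → Prod
bool * ( bool ) → Atom
bool * ( bool ) → int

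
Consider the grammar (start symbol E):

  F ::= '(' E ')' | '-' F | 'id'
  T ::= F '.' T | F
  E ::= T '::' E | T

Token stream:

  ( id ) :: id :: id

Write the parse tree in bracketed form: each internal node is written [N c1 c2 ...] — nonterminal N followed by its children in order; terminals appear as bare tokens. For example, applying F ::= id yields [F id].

E
T :: E
F :: E
( E ) :: E
( T ) :: E
( F ) :: E
( id ) :: E
( id ) :: T :: E
( id ) :: F :: E
( id ) :: id :: E
( id ) :: id :: T
( id ) :: id :: F
( id ) :: id :: id

[E [T [F ( [E [T [F id]]] )]] :: [E [T [F id]] :: [E [T [F id]]]]]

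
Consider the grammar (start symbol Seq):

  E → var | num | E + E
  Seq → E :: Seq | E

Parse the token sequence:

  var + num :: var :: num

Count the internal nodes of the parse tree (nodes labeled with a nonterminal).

[Seq [E [E var] + [E num]] :: [Seq [E var] :: [Seq [E num]]]]

8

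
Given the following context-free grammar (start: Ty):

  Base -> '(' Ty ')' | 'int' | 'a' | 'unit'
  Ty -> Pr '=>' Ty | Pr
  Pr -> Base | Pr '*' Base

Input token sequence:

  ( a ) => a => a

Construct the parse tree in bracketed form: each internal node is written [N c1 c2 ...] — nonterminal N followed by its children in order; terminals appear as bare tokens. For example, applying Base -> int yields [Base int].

Ty
Pr => Ty
Base => Ty
( Ty ) => Ty
( Pr ) => Ty
( Base ) => Ty
( a ) => Ty
( a ) => Pr => Ty
( a ) => Base => Ty
( a ) => a => Ty
( a ) => a => Pr
( a ) => a => Base
( a ) => a => a

[Ty [Pr [Base ( [Ty [Pr [Base a]]] )]] => [Ty [Pr [Base a]] => [Ty [Pr [Base a]]]]]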